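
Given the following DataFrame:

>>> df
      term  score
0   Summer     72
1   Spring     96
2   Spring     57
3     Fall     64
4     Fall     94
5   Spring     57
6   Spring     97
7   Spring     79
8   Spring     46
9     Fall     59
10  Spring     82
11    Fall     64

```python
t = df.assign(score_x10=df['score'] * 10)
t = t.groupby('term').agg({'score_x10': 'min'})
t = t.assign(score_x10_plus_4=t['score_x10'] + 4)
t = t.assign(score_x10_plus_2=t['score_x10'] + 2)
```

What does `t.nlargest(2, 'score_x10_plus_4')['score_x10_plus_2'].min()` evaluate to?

592

add column score_x10 = df['score'] * 10:
      term  score  score_x10
0   Summer     72        720
1   Spring     96        960
2   Spring     57        570
3     Fall     64        640
4     Fall     94        940
5   Spring     57        570
6   Spring     97        970
7   Spring     79        790
8   Spring     46        460
9     Fall     59        590
10  Spring     82        820
11    Fall     64        640
group by term, min of score_x10:
        score_x10
term             
Fall          590
Spring        460
Summer        720
add column score_x10_plus_4 = t['score_x10'] + 4:
        score_x10  score_x10_plus_4
term                               
Fall          590               594
Spring        460               464
Summer        720               724
add column score_x10_plus_2 = t['score_x10'] + 2:
        score_x10  score_x10_plus_4  score_x10_plus_2
term                                                 
Fall          590               594               592
Spring        460               464               462
Summer        720               724               722
take 2 rows with largest score_x10_plus_4:
        score_x10  score_x10_plus_4  score_x10_plus_2
term                                                 
Summer        720               724               722
Fall          590               594               592
So min() = 592.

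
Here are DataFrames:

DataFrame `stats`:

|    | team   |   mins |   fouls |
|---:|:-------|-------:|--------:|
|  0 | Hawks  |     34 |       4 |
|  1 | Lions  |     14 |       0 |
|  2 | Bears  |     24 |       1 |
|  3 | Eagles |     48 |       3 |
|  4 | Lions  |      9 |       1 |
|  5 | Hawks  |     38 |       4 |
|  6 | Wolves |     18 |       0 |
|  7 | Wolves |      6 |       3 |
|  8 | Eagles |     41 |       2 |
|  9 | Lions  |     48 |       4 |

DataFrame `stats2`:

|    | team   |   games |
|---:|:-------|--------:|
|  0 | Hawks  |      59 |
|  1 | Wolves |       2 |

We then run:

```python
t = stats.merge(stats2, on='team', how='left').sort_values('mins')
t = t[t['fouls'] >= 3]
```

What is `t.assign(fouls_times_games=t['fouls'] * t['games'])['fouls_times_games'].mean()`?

159.333333333

merge on 'team' (how='left') → 10 rows:
     team  mins  fouls  games
0   Hawks    34      4   59.0
1   Lions    14      0    NaN
2   Bears    24      1    NaN
3  Eagles    48      3    NaN
4   Lions     9      1    NaN
5   Hawks    38      4   59.0
6  Wolves    18      0    2.0
7  Wolves     6      3    2.0
8  Eagles    41      2    NaN
9   Lions    48      4    NaN
sort by mins:
     team  mins  fouls  games
7  Wolves     6      3    2.0
4   Lions     9      1    NaN
1   Lions    14      0    NaN
6  Wolves    18      0    2.0
2   Bears    24      1    NaN
0   Hawks    34      4   59.0
5   Hawks    38      4   59.0
8  Eagles    41      2    NaN
3  Eagles    48      3    NaN
9   Lions    48      4    NaN
filter rows where fouls >= 3:
     team  mins  fouls  games
7  Wolves     6      3    2.0
0   Hawks    34      4   59.0
5   Hawks    38      4   59.0
3  Eagles    48      3    NaN
9   Lions    48      4    NaN
add column fouls_times_games = t['fouls'] * t['games']:
     team  mins  fouls  games  fouls_times_games
7  Wolves     6      3    2.0                6.0
0   Hawks    34      4   59.0              236.0
5   Hawks    38      4   59.0              236.0
3  Eagles    48      3    NaN                NaN
9   Lions    48      4    NaN                NaN
The mean of column 'fouls_times_games' is 159.333333333.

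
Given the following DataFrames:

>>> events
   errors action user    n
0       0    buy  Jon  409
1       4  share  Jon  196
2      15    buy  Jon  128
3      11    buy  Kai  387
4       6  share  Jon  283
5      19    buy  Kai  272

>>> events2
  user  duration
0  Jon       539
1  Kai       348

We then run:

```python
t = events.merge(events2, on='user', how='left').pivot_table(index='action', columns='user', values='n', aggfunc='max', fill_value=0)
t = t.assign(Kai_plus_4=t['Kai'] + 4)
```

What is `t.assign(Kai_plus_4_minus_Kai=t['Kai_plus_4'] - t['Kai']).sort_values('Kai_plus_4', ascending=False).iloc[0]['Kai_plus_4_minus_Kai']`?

merge on 'user' (how='left') → 6 rows:
   errors action user    n  duration
0       0    buy  Jon  409       539
1       4  share  Jon  196       539
2      15    buy  Jon  128       539
3      11    buy  Kai  387       348
4       6  share  Jon  283       539
5      19    buy  Kai  272       348
pivot: rows=action, cols=user, max(n):
user    Jon  Kai
action          
buy     409  387
share   283    0
add column Kai_plus_4 = t['Kai'] + 4:
user    Jon  Kai  Kai_plus_4
action                      
buy     409  387         391
share   283    0           4
add column Kai_plus_4_minus_Kai = t['Kai_plus_4'] - t['Kai']:
user    Jon  Kai  Kai_plus_4  Kai_plus_4_minus_Kai
action                                            
buy     409  387         391                     4
share   283    0           4                     4
sort by Kai_plus_4 descending:
user    Jon  Kai  Kai_plus_4  Kai_plus_4_minus_Kai
action                                            
buy     409  387         391                     4
share   283    0           4                     4
So iloc[0]['Kai_plus_4_minus_Kai'] = 4.

4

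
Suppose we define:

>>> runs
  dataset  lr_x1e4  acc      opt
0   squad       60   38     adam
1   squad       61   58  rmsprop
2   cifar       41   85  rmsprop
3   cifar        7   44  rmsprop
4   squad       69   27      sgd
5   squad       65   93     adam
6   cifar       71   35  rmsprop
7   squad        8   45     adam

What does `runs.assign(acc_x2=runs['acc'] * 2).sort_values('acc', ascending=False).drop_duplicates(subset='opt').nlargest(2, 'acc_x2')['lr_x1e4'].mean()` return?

add column acc_x2 = runs['acc'] * 2:
  dataset  lr_x1e4  acc      opt  acc_x2
0   squad       60   38     adam      76
1   squad       61   58  rmsprop     116
2   cifar       41   85  rmsprop     170
3   cifar        7   44  rmsprop      88
4   squad       69   27      sgd      54
5   squad       65   93     adam     186
6   cifar       71   35  rmsprop      70
7   squad        8   45     adam      90
sort by acc descending:
  dataset  lr_x1e4  acc      opt  acc_x2
5   squad       65   93     adam     186
2   cifar       41   85  rmsprop     170
1   squad       61   58  rmsprop     116
7   squad        8   45     adam      90
3   cifar        7   44  rmsprop      88
0   squad       60   38     adam      76
6   cifar       71   35  rmsprop      70
4   squad       69   27      sgd      54
drop duplicate opt (keep=first):
  dataset  lr_x1e4  acc      opt  acc_x2
5   squad       65   93     adam     186
2   cifar       41   85  rmsprop     170
4   squad       69   27      sgd      54
take 2 rows with largest acc_x2:
  dataset  lr_x1e4  acc      opt  acc_x2
5   squad       65   93     adam     186
2   cifar       41   85  rmsprop     170
mean of column 'lr_x1e4' → 53.0

53.0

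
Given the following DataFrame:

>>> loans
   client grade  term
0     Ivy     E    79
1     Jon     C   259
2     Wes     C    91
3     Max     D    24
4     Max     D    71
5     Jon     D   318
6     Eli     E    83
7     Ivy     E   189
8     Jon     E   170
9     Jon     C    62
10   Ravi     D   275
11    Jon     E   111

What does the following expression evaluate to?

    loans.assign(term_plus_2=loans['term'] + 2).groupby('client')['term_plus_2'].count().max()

add column term_plus_2 = loans['term'] + 2:
   client grade  term  term_plus_2
0     Ivy     E    79           81
1     Jon     C   259          261
2     Wes     C    91           93
3     Max     D    24           26
4     Max     D    71           73
5     Jon     D   318          320
6     Eli     E    83           85
7     Ivy     E   189          191
8     Jon     E   170          172
9     Jon     C    62           64
10   Ravi     D   275          277
11    Jon     E   111          113
group by client, count of term_plus_2:
client
Eli     1
Ivy     2
Jon     5
Max     2
Ravi    1
Wes     1
Name: term_plus_2, dtype: int64

5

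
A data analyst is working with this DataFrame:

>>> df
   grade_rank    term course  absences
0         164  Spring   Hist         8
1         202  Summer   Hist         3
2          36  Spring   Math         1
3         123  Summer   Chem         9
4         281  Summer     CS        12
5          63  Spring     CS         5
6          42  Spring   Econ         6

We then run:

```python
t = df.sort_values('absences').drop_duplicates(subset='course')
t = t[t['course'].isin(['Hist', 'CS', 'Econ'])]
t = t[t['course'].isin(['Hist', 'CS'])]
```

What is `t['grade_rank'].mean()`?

sort by absences:
   grade_rank    term course  absences
2          36  Spring   Math         1
1         202  Summer   Hist         3
5          63  Spring     CS         5
6          42  Spring   Econ         6
0         164  Spring   Hist         8
3         123  Summer   Chem         9
4         281  Summer     CS        12
drop duplicate course (keep=first):
   grade_rank    term course  absences
2          36  Spring   Math         1
1         202  Summer   Hist         3
5          63  Spring     CS         5
6          42  Spring   Econ         6
3         123  Summer   Chem         9
filter rows where course in ['Hist', 'CS', 'Econ']:
   grade_rank    term course  absences
1         202  Summer   Hist         3
5          63  Spring     CS         5
6          42  Spring   Econ         6
filter rows where course in ['Hist', 'CS']:
   grade_rank    term course  absences
1         202  Summer   Hist         3
5          63  Spring     CS         5
mean of column 'grade_rank' → 132.5

132.5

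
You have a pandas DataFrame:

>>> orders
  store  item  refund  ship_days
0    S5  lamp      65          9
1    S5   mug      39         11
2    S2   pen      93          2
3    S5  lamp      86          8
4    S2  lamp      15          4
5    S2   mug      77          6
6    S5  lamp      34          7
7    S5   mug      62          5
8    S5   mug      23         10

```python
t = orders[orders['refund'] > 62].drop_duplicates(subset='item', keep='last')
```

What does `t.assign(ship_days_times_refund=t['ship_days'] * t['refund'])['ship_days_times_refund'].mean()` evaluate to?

filter rows where refund > 62:
  store  item  refund  ship_days
0    S5  lamp      65          9
2    S2   pen      93          2
3    S5  lamp      86          8
5    S2   mug      77          6
drop duplicate item (keep=last):
  store  item  refund  ship_days
2    S2   pen      93          2
3    S5  lamp      86          8
5    S2   mug      77          6
add column ship_days_times_refund = t['ship_days'] * t['refund']:
  store  item  refund  ship_days  ship_days_times_refund
2    S2   pen      93          2                     186
3    S5  lamp      86          8                     688
5    S2   mug      77          6                     462
Taking the mean of column 'ship_days_times_refund' gives 445.333333333.

445.333333333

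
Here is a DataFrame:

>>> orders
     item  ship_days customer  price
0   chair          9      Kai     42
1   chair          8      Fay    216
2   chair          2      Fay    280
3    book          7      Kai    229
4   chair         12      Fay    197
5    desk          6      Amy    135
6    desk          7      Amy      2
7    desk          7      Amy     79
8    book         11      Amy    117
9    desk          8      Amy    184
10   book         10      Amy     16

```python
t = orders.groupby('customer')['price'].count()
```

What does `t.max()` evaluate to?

group by customer, count of price:
customer
Amy    6
Fay    3
Kai    2
Name: price, dtype: int64

6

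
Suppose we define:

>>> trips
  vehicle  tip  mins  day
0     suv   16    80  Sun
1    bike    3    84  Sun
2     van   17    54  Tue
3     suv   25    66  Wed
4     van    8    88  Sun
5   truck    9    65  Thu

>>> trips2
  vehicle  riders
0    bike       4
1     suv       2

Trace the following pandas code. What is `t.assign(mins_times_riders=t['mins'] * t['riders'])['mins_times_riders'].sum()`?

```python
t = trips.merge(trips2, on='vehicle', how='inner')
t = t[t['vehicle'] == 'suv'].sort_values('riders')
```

merge on 'vehicle' (how='inner') → 3 rows:
  vehicle  tip  mins  day  riders
0     suv   16    80  Sun       2
1    bike    3    84  Sun       4
2     suv   25    66  Wed       2
filter rows where vehicle == 'suv':
  vehicle  tip  mins  day  riders
0     suv   16    80  Sun       2
2     suv   25    66  Wed       2
sort by riders:
  vehicle  tip  mins  day  riders
0     suv   16    80  Sun       2
2     suv   25    66  Wed       2
add column mins_times_riders = t['mins'] * t['riders']:
  vehicle  tip  mins  day  riders  mins_times_riders
0     suv   16    80  Sun       2                160
2     suv   25    66  Wed       2                132
Hence 292.

292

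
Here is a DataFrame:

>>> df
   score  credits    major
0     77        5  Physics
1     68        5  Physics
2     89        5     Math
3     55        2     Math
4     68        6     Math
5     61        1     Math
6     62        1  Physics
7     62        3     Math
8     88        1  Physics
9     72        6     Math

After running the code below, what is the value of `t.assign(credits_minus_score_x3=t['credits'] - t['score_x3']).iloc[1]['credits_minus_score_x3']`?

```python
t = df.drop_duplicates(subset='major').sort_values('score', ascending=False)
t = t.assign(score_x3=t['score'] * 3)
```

drop duplicate major (keep=first):
   score  credits    major
0     77        5  Physics
2     89        5     Math
sort by score descending:
   score  credits    major
2     89        5     Math
0     77        5  Physics
add column score_x3 = t['score'] * 3:
   score  credits    major  score_x3
2     89        5     Math       267
0     77        5  Physics       231
add column credits_minus_score_x3 = t['credits'] - t['score_x3']:
   score  credits    major  score_x3  credits_minus_score_x3
2     89        5     Math       267                    -262
0     77        5  Physics       231                    -226
So iloc[1]['credits_minus_score_x3'] = -226.

-226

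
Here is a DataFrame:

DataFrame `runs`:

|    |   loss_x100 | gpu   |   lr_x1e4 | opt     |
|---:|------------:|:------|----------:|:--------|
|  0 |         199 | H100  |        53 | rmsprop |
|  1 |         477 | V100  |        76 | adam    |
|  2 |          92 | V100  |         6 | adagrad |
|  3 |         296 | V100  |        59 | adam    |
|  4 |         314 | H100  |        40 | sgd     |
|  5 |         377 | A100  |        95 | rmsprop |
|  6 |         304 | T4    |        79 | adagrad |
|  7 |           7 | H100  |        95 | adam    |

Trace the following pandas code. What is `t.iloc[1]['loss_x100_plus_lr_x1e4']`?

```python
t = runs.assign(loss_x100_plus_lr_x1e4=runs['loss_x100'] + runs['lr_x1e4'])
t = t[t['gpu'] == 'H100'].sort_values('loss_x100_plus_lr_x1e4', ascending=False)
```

add column loss_x100_plus_lr_x1e4 = runs['loss_x100'] + runs['lr_x1e4']:
   loss_x100   gpu  lr_x1e4      opt  loss_x100_plus_lr_x1e4
0        199  H100       53  rmsprop                     252
1        477  V100       76     adam                     553
2         92  V100        6  adagrad                      98
3        296  V100       59     adam                     355
4        314  H100       40      sgd                     354
5        377  A100       95  rmsprop                     472
6        304    T4       79  adagrad                     383
7          7  H100       95     adam                     102
filter rows where gpu == 'H100':
   loss_x100   gpu  lr_x1e4      opt  loss_x100_plus_lr_x1e4
0        199  H100       53  rmsprop                     252
4        314  H100       40      sgd                     354
7          7  H100       95     adam                     102
sort by loss_x100_plus_lr_x1e4 descending:
   loss_x100   gpu  lr_x1e4      opt  loss_x100_plus_lr_x1e4
4        314  H100       40      sgd                     354
0        199  H100       53  rmsprop                     252
7          7  H100       95     adam                     102
Then the value at position 1, column 'loss_x100_plus_lr_x1e4': 252

252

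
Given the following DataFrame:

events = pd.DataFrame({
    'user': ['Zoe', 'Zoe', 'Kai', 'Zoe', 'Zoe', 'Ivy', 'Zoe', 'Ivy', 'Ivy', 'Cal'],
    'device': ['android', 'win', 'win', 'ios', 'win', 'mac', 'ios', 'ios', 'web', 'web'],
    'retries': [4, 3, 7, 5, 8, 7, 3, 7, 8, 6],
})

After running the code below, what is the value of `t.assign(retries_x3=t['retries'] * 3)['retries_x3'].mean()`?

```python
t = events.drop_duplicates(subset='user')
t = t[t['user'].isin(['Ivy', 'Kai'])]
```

drop duplicate user (keep=first):
  user   device  retries
0  Zoe  android        4
2  Kai      win        7
5  Ivy      mac        7
9  Cal      web        6
filter rows where user in ['Ivy', 'Kai']:
  user device  retries
2  Kai    win        7
5  Ivy    mac        7
add column retries_x3 = t['retries'] * 3:
  user device  retries  retries_x3
2  Kai    win        7          21
5  Ivy    mac        7          21
So mean() = 21.0.

21.0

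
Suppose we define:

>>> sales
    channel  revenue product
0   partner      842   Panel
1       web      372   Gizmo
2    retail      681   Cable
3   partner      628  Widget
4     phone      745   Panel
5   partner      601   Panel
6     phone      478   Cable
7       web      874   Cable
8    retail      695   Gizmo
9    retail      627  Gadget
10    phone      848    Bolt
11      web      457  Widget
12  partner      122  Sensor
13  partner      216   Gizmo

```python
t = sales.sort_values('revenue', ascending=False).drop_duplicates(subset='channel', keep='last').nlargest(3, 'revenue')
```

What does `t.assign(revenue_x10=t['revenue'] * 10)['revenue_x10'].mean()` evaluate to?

sort by revenue descending:
    channel  revenue product
7       web      874   Cable
10    phone      848    Bolt
0   partner      842   Panel
4     phone      745   Panel
8    retail      695   Gizmo
2    retail      681   Cable
3   partner      628  Widget
9    retail      627  Gadget
5   partner      601   Panel
6     phone      478   Cable
11      web      457  Widget
1       web      372   Gizmo
13  partner      216   Gizmo
12  partner      122  Sensor
drop duplicate channel (keep=last):
    channel  revenue product
9    retail      627  Gadget
6     phone      478   Cable
1       web      372   Gizmo
12  partner      122  Sensor
take 3 rows with largest revenue:
  channel  revenue product
9  retail      627  Gadget
6   phone      478   Cable
1     web      372   Gizmo
add column revenue_x10 = t['revenue'] * 10:
  channel  revenue product  revenue_x10
9  retail      627  Gadget         6270
6   phone      478   Cable         4780
1     web      372   Gizmo         3720

4923.33333333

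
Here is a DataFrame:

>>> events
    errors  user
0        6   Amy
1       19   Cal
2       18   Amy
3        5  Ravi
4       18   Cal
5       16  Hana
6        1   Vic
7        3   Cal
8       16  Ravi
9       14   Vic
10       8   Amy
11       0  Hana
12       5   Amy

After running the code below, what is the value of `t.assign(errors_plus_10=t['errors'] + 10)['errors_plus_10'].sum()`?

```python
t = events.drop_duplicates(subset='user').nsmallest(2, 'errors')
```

drop duplicate user (keep=first):
   errors  user
0       6   Amy
1      19   Cal
3       5  Ravi
5      16  Hana
6       1   Vic
take 2 rows with smallest errors:
   errors  user
6       1   Vic
3       5  Ravi
add column errors_plus_10 = t['errors'] + 10:
   errors  user  errors_plus_10
6       1   Vic              11
3       5  Ravi              15
Hence 26.

26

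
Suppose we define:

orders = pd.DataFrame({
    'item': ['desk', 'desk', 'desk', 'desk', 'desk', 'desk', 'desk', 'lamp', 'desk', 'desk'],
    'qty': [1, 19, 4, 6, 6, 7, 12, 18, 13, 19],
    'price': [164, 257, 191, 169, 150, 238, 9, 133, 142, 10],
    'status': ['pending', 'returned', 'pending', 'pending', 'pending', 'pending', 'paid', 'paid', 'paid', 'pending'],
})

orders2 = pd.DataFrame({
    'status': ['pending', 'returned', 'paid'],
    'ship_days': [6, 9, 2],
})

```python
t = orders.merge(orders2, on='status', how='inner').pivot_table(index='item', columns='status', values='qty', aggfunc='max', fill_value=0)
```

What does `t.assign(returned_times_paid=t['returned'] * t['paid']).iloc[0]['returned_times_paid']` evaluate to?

merge on 'status' (how='inner') → 10 rows:
   item  qty  price    status  ship_days
0  desk    1    164   pending          6
1  desk   19    257  returned          9
2  desk    4    191   pending          6
3  desk    6    169   pending          6
4  desk    6    150   pending          6
5  desk    7    238   pending          6
6  desk   12      9      paid          2
7  lamp   18    133      paid          2
8  desk   13    142      paid          2
9  desk   19     10   pending          6
pivot: rows=item, cols=status, max(qty):
status  paid  pending  returned
item                           
desk      13       19        19
lamp      18        0         0
add column returned_times_paid = t['returned'] * t['paid']:
status  paid  pending  returned  returned_times_paid
item                                                
desk      13       19        19                  247
lamp      18        0         0                    0

247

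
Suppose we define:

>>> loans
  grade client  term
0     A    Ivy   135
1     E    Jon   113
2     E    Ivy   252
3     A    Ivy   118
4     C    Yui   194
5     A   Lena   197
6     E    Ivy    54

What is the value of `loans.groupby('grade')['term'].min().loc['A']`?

group by grade, min of term:
grade
A    118
C    194
E     54
Name: term, dtype: int64
The value at index 'A' is 118.

118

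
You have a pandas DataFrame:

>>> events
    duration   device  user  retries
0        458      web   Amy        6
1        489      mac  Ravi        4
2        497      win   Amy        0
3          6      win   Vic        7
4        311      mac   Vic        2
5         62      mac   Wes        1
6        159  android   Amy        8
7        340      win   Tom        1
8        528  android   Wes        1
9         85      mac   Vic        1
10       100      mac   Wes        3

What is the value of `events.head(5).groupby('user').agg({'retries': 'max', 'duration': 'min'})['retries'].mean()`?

5.66666666667

take first 5 rows:
   duration device  user  retries
0       458    web   Amy        6
1       489    mac  Ravi        4
2       497    win   Amy        0
3         6    win   Vic        7
4       311    mac   Vic        2
group by user: max(retries), min(duration):
      retries  duration
user                   
Amy         6       458
Ravi        4       489
Vic         7         6
mean of column 'retries' → 5.66666666667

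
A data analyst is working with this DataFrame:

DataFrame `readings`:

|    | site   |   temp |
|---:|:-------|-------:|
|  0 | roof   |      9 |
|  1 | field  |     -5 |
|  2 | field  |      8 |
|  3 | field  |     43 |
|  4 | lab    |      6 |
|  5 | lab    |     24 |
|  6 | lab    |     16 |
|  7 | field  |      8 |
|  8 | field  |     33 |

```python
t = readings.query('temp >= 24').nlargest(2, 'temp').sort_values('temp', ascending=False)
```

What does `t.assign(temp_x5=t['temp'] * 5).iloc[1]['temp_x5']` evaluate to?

filter rows where temp >= 24:
    site  temp
3  field    43
5    lab    24
8  field    33
take 2 rows with largest temp:
    site  temp
3  field    43
8  field    33
sort by temp descending:
    site  temp
3  field    43
8  field    33
add column temp_x5 = t['temp'] * 5:
    site  temp  temp_x5
3  field    43      215
8  field    33      165

165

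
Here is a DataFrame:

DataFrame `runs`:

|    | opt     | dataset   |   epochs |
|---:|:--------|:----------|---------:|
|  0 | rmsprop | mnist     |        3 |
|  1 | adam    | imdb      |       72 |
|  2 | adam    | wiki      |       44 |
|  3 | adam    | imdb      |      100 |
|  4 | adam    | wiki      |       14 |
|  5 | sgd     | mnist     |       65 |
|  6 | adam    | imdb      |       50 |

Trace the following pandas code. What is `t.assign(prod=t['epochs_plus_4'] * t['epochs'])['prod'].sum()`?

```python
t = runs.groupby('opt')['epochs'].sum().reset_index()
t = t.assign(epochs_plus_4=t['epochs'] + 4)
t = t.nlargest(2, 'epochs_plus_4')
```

84005

group by opt, sum of epochs:
opt
adam       280
rmsprop      3
sgd         65
Name: epochs, dtype: int64
reset_index():
       opt  epochs
0     adam     280
1  rmsprop       3
2      sgd      65
add column epochs_plus_4 = t['epochs'] + 4:
       opt  epochs  epochs_plus_4
0     adam     280            284
1  rmsprop       3              7
2      sgd      65             69
take 2 rows with largest epochs_plus_4:
    opt  epochs  epochs_plus_4
0  adam     280            284
2   sgd      65             69
add column prod = t['epochs_plus_4'] * t['epochs']:
    opt  epochs  epochs_plus_4   prod
0  adam     280            284  79520
2   sgd      65             69   4485
The sum of column 'prod' is 84005.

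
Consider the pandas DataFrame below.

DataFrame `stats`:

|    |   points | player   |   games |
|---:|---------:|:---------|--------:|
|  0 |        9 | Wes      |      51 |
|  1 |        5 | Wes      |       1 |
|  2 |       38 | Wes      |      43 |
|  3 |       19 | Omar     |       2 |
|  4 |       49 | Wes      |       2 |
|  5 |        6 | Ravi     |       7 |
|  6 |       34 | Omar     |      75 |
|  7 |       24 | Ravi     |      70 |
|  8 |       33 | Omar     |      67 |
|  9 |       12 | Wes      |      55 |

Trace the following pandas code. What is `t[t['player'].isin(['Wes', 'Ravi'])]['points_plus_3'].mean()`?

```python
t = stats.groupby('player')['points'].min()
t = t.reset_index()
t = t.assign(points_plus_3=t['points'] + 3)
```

8.5

group by player, min of points:
player
Omar    19
Ravi     6
Wes      5
Name: points, dtype: int64
reset_index():
  player  points
0   Omar      19
1   Ravi       6
2    Wes       5
add column points_plus_3 = t['points'] + 3:
  player  points  points_plus_3
0   Omar      19             22
1   Ravi       6              9
2    Wes       5              8
filter rows where player in ['Wes', 'Ravi']:
  player  points  points_plus_3
1   Ravi       6              9
2    Wes       5              8
Then the mean of column 'points_plus_3': 8.5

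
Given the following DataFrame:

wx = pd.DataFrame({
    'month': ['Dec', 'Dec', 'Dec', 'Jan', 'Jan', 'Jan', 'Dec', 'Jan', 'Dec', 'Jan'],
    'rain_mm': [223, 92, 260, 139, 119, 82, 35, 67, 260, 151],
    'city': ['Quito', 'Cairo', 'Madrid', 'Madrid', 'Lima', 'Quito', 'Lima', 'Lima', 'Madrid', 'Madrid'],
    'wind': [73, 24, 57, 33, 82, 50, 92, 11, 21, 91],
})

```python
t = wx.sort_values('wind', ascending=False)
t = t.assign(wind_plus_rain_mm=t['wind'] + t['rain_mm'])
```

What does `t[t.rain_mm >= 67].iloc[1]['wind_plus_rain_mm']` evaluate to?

sort by wind descending:
  month  rain_mm    city  wind
6   Dec       35    Lima    92
9   Jan      151  Madrid    91
4   Jan      119    Lima    82
0   Dec      223   Quito    73
2   Dec      260  Madrid    57
5   Jan       82   Quito    50
3   Jan      139  Madrid    33
1   Dec       92   Cairo    24
8   Dec      260  Madrid    21
7   Jan       67    Lima    11
add column wind_plus_rain_mm = t['wind'] + t['rain_mm']:
  month  rain_mm    city  wind  wind_plus_rain_mm
6   Dec       35    Lima    92                127
9   Jan      151  Madrid    91                242
4   Jan      119    Lima    82                201
0   Dec      223   Quito    73                296
2   Dec      260  Madrid    57                317
5   Jan       82   Quito    50                132
3   Jan      139  Madrid    33                172
1   Dec       92   Cairo    24                116
8   Dec      260  Madrid    21                281
7   Jan       67    Lima    11                 78
filter rows where rain_mm >= 67:
  month  rain_mm    city  wind  wind_plus_rain_mm
9   Jan      151  Madrid    91                242
4   Jan      119    Lima    82                201
0   Dec      223   Quito    73                296
2   Dec      260  Madrid    57                317
5   Jan       82   Quito    50                132
3   Jan      139  Madrid    33                172
1   Dec       92   Cairo    24                116
8   Dec      260  Madrid    21                281
7   Jan       67    Lima    11                 78

201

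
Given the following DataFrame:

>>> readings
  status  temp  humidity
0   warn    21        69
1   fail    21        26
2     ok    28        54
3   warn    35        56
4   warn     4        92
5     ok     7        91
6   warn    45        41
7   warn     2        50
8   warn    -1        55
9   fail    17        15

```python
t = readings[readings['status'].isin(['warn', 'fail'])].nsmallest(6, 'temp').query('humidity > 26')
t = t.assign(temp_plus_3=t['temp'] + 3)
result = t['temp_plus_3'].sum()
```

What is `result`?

filter rows where status in ['warn', 'fail']:
  status  temp  humidity
0   warn    21        69
1   fail    21        26
3   warn    35        56
4   warn     4        92
6   warn    45        41
7   warn     2        50
8   warn    -1        55
9   fail    17        15
take 6 rows with smallest temp:
  status  temp  humidity
8   warn    -1        55
7   warn     2        50
4   warn     4        92
9   fail    17        15
0   warn    21        69
1   fail    21        26
filter rows where humidity > 26:
  status  temp  humidity
8   warn    -1        55
7   warn     2        50
4   warn     4        92
0   warn    21        69
add column temp_plus_3 = t['temp'] + 3:
  status  temp  humidity  temp_plus_3
8   warn    -1        55            2
7   warn     2        50            5
4   warn     4        92            7
0   warn    21        69           24
The sum of column 'temp_plus_3' is 38.

38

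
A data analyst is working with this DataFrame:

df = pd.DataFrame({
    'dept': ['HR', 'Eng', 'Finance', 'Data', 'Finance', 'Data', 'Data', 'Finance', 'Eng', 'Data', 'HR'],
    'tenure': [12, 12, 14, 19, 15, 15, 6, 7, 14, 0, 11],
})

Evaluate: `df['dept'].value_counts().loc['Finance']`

3

value_counts of dept:
dept
Data       4
Finance    3
HR         2
Eng        2
Name: count, dtype: int64
value at index 'Finance' → 3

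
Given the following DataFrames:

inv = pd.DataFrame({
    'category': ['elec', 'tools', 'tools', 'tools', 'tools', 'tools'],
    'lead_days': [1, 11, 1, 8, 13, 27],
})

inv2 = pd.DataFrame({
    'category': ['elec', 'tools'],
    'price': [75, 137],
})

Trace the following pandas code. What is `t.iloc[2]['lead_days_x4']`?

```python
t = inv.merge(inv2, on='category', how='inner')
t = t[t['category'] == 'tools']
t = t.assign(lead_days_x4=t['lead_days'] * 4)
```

merge on 'category' (how='inner') → 6 rows:
  category  lead_days  price
0     elec          1     75
1    tools         11    137
2    tools          1    137
3    tools          8    137
4    tools         13    137
5    tools         27    137
filter rows where category == 'tools':
  category  lead_days  price
1    tools         11    137
2    tools          1    137
3    tools          8    137
4    tools         13    137
5    tools         27    137
add column lead_days_x4 = t['lead_days'] * 4:
  category  lead_days  price  lead_days_x4
1    tools         11    137            44
2    tools          1    137             4
3    tools          8    137            32
4    tools         13    137            52
5    tools         27    137           108
Finally, value at position 2, column 'lead_days_x4' = 32.

32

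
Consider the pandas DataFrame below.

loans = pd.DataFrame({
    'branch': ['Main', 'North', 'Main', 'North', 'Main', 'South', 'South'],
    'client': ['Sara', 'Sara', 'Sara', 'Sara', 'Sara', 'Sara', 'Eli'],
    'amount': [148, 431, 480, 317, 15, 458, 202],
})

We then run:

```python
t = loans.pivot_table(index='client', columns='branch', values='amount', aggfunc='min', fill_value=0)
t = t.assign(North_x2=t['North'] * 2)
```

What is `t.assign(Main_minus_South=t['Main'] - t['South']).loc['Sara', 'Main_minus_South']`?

-443

pivot: rows=client, cols=branch, min(amount):
branch  Main  North  South
client                    
Eli        0      0    202
Sara      15    317    458
add column North_x2 = t['North'] * 2:
branch  Main  North  South  North_x2
client                              
Eli        0      0    202         0
Sara      15    317    458       634
add column Main_minus_South = t['Main'] - t['South']:
branch  Main  North  South  North_x2  Main_minus_South
client                                                
Eli        0      0    202         0              -202
Sara      15    317    458       634              -443
The value at row 'Sara', column 'Main_minus_South' is -443.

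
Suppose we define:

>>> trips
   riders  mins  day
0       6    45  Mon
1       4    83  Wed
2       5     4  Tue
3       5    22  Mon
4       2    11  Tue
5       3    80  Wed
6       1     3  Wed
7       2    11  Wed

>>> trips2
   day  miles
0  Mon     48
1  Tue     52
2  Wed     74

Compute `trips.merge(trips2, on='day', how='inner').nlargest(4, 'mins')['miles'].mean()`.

61.0

merge on 'day' (how='inner') → 8 rows:
   riders  mins  day  miles
0       6    45  Mon     48
1       4    83  Wed     74
2       5     4  Tue     52
3       5    22  Mon     48
4       2    11  Tue     52
5       3    80  Wed     74
6       1     3  Wed     74
7       2    11  Wed     74
take 4 rows with largest mins:
   riders  mins  day  miles
1       4    83  Wed     74
5       3    80  Wed     74
0       6    45  Mon     48
3       5    22  Mon     48
The mean of column 'miles' is 61.0.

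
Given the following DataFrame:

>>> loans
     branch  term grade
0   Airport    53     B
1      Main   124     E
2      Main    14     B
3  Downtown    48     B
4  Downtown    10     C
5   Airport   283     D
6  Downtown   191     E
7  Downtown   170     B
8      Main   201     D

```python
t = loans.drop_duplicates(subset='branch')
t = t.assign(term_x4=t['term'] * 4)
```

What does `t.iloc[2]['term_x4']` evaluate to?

192

drop duplicate branch (keep=first):
     branch  term grade
0   Airport    53     B
1      Main   124     E
3  Downtown    48     B
add column term_x4 = t['term'] * 4:
     branch  term grade  term_x4
0   Airport    53     B      212
1      Main   124     E      496
3  Downtown    48     B      192
Finally, value at position 2, column 'term_x4' = 192.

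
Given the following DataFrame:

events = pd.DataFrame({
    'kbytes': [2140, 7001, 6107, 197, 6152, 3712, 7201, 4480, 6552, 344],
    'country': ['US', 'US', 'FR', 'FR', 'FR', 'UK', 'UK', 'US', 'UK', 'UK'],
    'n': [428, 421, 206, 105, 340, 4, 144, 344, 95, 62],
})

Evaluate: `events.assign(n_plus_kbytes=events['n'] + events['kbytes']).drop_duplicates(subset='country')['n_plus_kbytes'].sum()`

12597

add column n_plus_kbytes = events['n'] + events['kbytes']:
   kbytes country    n  n_plus_kbytes
0    2140      US  428           2568
1    7001      US  421           7422
2    6107      FR  206           6313
3     197      FR  105            302
4    6152      FR  340           6492
5    3712      UK    4           3716
6    7201      UK  144           7345
7    4480      US  344           4824
8    6552      UK   95           6647
9     344      UK   62            406
drop duplicate country (keep=first):
   kbytes country    n  n_plus_kbytes
0    2140      US  428           2568
2    6107      FR  206           6313
5    3712      UK    4           3716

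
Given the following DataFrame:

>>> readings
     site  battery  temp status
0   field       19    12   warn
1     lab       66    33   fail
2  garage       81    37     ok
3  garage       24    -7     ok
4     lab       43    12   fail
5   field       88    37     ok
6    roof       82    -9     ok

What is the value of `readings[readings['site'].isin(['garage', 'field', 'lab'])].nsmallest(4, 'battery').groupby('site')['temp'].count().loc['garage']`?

1

filter rows where site in ['garage', 'field', 'lab']:
     site  battery  temp status
0   field       19    12   warn
1     lab       66    33   fail
2  garage       81    37     ok
3  garage       24    -7     ok
4     lab       43    12   fail
5   field       88    37     ok
take 4 rows with smallest battery:
     site  battery  temp status
0   field       19    12   warn
3  garage       24    -7     ok
4     lab       43    12   fail
1     lab       66    33   fail
group by site, count of temp:
site
field     1
garage    1
lab       2
Name: temp, dtype: int64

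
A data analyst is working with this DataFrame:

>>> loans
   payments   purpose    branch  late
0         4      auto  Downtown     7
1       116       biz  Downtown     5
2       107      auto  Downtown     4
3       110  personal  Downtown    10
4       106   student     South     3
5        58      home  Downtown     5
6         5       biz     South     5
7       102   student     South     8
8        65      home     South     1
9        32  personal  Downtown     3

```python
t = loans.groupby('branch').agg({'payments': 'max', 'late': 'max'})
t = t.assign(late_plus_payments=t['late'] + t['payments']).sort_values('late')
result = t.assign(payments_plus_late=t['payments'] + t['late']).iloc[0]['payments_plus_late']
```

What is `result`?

group by branch: max(payments), max(late):
          payments  late
branch                  
Downtown       116    10
South          106     8
add column late_plus_payments = t['late'] + t['payments']:
          payments  late  late_plus_payments
branch                                      
Downtown       116    10                 126
South          106     8                 114
sort by late:
          payments  late  late_plus_payments
branch                                      
South          106     8                 114
Downtown       116    10                 126
add column payments_plus_late = t['payments'] + t['late']:
          payments  late  late_plus_payments  payments_plus_late
branch                                                          
South          106     8                 114                 114
Downtown       116    10                 126                 126
value at position 0, column 'payments_plus_late' → 114

114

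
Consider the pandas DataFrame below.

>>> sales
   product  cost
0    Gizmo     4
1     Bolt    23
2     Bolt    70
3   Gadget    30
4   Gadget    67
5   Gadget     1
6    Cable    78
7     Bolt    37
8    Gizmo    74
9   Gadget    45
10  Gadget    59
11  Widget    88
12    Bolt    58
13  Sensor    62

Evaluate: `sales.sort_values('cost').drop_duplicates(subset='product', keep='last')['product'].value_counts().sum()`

sort by cost:
   product  cost
5   Gadget     1
0    Gizmo     4
1     Bolt    23
3   Gadget    30
7     Bolt    37
9   Gadget    45
12    Bolt    58
10  Gadget    59
13  Sensor    62
4   Gadget    67
2     Bolt    70
8    Gizmo    74
6    Cable    78
11  Widget    88
drop duplicate product (keep=last):
   product  cost
13  Sensor    62
4   Gadget    67
2     Bolt    70
8    Gizmo    74
6    Cable    78
11  Widget    88
value_counts of product:
product
Sensor    1
Gadget    1
Bolt      1
Gizmo     1
Cable     1
Widget    1
Name: count, dtype: int64

6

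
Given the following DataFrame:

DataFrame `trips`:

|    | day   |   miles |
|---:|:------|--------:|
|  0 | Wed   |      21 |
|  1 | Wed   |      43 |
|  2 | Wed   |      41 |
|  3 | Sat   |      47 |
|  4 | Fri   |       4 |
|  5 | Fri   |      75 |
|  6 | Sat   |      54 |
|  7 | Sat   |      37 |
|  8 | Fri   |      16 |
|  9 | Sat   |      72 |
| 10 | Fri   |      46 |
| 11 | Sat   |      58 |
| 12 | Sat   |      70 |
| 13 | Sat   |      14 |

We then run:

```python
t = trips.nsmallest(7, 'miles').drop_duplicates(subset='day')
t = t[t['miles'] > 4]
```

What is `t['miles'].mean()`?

17.5

take 7 rows with smallest miles:
    day  miles
4   Fri      4
13  Sat     14
8   Fri     16
0   Wed     21
7   Sat     37
2   Wed     41
1   Wed     43
drop duplicate day (keep=first):
    day  miles
4   Fri      4
13  Sat     14
0   Wed     21
filter rows where miles > 4:
    day  miles
13  Sat     14
0   Wed     21
The mean of column 'miles' is 17.5.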